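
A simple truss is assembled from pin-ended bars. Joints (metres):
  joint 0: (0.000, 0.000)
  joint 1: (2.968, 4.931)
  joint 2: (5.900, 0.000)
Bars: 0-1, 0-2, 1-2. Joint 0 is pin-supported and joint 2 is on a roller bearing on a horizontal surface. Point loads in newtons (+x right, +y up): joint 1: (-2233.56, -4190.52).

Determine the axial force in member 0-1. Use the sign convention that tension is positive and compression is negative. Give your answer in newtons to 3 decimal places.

-4609.399

N=3 nodes, M=3 members, R=3 reactions → 2N=6, M+R=6
member 0 (0-1): L=5.7553, (cx,cy)=(0.5157,0.8568)
member 1 (0-2): L=5.9000, (cx,cy)=(1.0000,0.0000)
member 2 (1-2): L=5.7368, (cx,cy)=(0.5111,-0.8595)
solve A·x = −loads:
  F[0-1] = -4609.3987 N (compression)
  F[0-2] = +143.4893 N (tension)
  F[1-2] = -280.7557 N (compression)
  Rx@0 = +2233.5600 N
  Ry@0 = +3949.2015 N
  Ry@2 = +241.3185 N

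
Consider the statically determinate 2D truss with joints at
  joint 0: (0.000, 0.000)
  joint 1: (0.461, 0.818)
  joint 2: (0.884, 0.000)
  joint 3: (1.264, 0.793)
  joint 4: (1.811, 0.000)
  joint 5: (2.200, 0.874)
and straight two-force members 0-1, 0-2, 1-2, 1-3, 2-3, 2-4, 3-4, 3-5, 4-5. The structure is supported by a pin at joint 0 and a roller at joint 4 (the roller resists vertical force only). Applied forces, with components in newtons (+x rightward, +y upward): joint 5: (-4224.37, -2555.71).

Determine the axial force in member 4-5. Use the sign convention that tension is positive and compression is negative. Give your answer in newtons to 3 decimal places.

N=6 nodes, M=9 members, R=3 reactions → 2N=12, M+R=12
member 0 (0-1): L=0.9390, (cx,cy)=(0.4910,0.8712)
member 1 (0-2): L=0.8840, (cx,cy)=(1.0000,0.0000)
member 2 (1-2): L=0.9209, (cx,cy)=(0.4593,-0.8883)
member 3 (1-3): L=0.8034, (cx,cy)=(0.9995,-0.0311)
member 4 (2-3): L=0.8793, (cx,cy)=(0.4321,0.9018)
member 5 (2-4): L=0.9270, (cx,cy)=(1.0000,0.0000)
member 6 (3-4): L=0.9634, (cx,cy)=(0.5678,-0.8232)
member 7 (3-5): L=0.9395, (cx,cy)=(0.9963,0.0862)
member 8 (4-5): L=0.9567, (cx,cy)=(0.4066,0.9136)
solve A·x = −loads:
  F[0-1] = -1710.0370 N (compression)
  F[0-2] = -3384.7949 N (compression)
  F[1-2] = +1734.4943 N (tension)
  F[1-3] = -1637.0807 N (compression)
  F[2-3] = -1708.4457 N (compression)
  F[2-4] = -1849.7954 N (compression)
  F[3-4] = +1472.2613 N (tension)
  F[3-5] = -3222.5323 N (compression)
  F[4-5] = -2493.3074 N (compression)
  Rx@0 = +4224.3700 N
  Ry@0 = +1489.7450 N
  Ry@4 = +1065.9650 N

-2493.307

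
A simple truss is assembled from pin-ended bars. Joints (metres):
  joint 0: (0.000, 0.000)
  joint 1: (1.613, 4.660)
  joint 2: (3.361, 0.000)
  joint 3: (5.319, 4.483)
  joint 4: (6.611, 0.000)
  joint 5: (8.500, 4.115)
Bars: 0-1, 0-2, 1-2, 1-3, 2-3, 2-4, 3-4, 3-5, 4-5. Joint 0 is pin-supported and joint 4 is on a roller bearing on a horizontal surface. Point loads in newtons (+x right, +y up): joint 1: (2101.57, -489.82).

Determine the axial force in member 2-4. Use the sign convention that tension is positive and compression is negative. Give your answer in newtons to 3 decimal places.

461.372

N=6 nodes, M=9 members, R=3 reactions → 2N=12, M+R=12
member 0 (0-1): L=4.9313, (cx,cy)=(0.3271,0.9450)
member 1 (0-2): L=3.3610, (cx,cy)=(1.0000,0.0000)
member 2 (1-2): L=4.9771, (cx,cy)=(0.3512,-0.9363)
member 3 (1-3): L=3.7102, (cx,cy)=(0.9989,-0.0477)
member 4 (2-3): L=4.8919, (cx,cy)=(0.4003,0.9164)
member 5 (2-4): L=3.2500, (cx,cy)=(1.0000,0.0000)
member 6 (3-4): L=4.6655, (cx,cy)=(0.2769,-0.9609)
member 7 (3-5): L=3.2022, (cx,cy)=(0.9934,-0.1149)
member 8 (4-5): L=4.5279, (cx,cy)=(0.4172,0.9088)
solve A·x = −loads:
  F[0-1] = +1175.7327 N (tension)
  F[0-2] = +1716.9918 N (tension)
  F[1-2] = -1651.8063 N (compression)
  F[1-3] = -1138.1543 N (compression)
  F[2-3] = +1687.6583 N (tension)
  F[2-4] = +461.3725 N (tension)
  F[3-4] = -1666.0344 N (compression)
  F[3-5] = +0.0000 N (tension)
  F[4-5] = -0.0000 N (compression)
  Rx@0 = -2101.5700 N
  Ry@0 = -1111.0567 N
  Ry@4 = +1600.8767 N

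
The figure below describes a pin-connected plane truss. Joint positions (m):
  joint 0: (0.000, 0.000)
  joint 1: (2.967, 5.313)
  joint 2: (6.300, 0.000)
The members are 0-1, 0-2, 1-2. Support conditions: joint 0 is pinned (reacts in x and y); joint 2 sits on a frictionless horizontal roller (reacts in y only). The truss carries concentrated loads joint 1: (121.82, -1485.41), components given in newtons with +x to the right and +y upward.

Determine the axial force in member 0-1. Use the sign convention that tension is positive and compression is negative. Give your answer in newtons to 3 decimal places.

-782.418

N=3 nodes, M=3 members, R=3 reactions → 2N=6, M+R=6
member 0 (0-1): L=6.0853, (cx,cy)=(0.4876,0.8731)
member 1 (0-2): L=6.3000, (cx,cy)=(1.0000,0.0000)
member 2 (1-2): L=6.2719, (cx,cy)=(0.5314,-0.8471)
solve A·x = −loads:
  F[0-1] = -782.4180 N (compression)
  F[0-2] = +503.3013 N (tension)
  F[1-2] = -947.0930 N (compression)
  Rx@0 = -121.8200 N
  Ry@0 = +683.1178 N
  Ry@2 = +802.2922 N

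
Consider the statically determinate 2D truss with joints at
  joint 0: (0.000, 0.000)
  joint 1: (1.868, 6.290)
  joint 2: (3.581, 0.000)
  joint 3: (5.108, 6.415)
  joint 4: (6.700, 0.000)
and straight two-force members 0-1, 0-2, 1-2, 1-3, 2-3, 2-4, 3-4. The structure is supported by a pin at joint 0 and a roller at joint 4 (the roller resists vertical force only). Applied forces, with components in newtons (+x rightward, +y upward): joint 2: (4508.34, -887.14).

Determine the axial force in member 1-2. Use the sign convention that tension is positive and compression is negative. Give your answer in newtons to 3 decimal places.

N=5 nodes, M=7 members, R=3 reactions → 2N=10, M+R=10
member 0 (0-1): L=6.5615, (cx,cy)=(0.2847,0.9586)
member 1 (0-2): L=3.5810, (cx,cy)=(1.0000,0.0000)
member 2 (1-2): L=6.5191, (cx,cy)=(0.2628,-0.9649)
member 3 (1-3): L=3.2424, (cx,cy)=(0.9993,0.0386)
member 4 (2-3): L=6.5942, (cx,cy)=(0.2316,0.9728)
member 5 (2-4): L=3.1190, (cx,cy)=(1.0000,0.0000)
member 6 (3-4): L=6.6096, (cx,cy)=(0.2409,-0.9706)
solve A·x = −loads:
  F[0-1] = -430.8107 N (compression)
  F[0-2] = +4630.9876 N (tension)
  F[1-2] = +418.7211 N (tension)
  F[1-3] = -232.8467 N (compression)
  F[2-3] = +496.6319 N (tension)
  F[2-4] = +117.6706 N (tension)
  F[3-4] = -488.5394 N (compression)
  Rx@0 = -4508.3400 N
  Ry@0 = +412.9835 N
  Ry@4 = +474.1565 N

418.721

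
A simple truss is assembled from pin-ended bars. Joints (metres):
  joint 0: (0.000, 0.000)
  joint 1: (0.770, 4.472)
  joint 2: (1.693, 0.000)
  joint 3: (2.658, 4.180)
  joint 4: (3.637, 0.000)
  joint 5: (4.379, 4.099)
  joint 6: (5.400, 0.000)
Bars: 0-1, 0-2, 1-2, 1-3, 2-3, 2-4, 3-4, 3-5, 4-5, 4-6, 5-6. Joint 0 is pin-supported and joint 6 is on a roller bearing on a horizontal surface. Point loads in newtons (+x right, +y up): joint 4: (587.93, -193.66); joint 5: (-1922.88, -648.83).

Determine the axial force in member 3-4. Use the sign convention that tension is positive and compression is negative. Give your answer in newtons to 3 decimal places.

N=7 nodes, M=11 members, R=3 reactions → 2N=14, M+R=14
member 0 (0-1): L=4.5378, (cx,cy)=(0.1697,0.9855)
member 1 (0-2): L=1.6930, (cx,cy)=(1.0000,0.0000)
member 2 (1-2): L=4.5663, (cx,cy)=(0.2021,-0.9794)
member 3 (1-3): L=1.9104, (cx,cy)=(0.9883,-0.1528)
member 4 (2-3): L=4.2899, (cx,cy)=(0.2249,0.9744)
member 5 (2-4): L=1.9440, (cx,cy)=(1.0000,0.0000)
member 6 (3-4): L=4.2931, (cx,cy)=(0.2280,-0.9737)
member 7 (3-5): L=1.7229, (cx,cy)=(0.9989,-0.0470)
member 8 (4-5): L=4.1656, (cx,cy)=(0.1781,0.9840)
member 9 (4-6): L=1.7630, (cx,cy)=(1.0000,0.0000)
member 10 (5-6): L=4.2242, (cx,cy)=(0.2417,-0.9704)
solve A·x = −loads:
  F[0-1] = -1669.7256 N (compression)
  F[0-2] = -1051.6217 N (compression)
  F[1-2] = +1781.8161 N (tension)
  F[1-3] = -651.1462 N (compression)
  F[2-3] = -1790.9342 N (compression)
  F[2-4] = -288.5935 N (compression)
  F[3-4] = +1760.0225 N (tension)
  F[3-5] = -1449.3137 N (compression)
  F[4-5] = -1544.6921 N (compression)
  F[4-6] = -200.0208 N (compression)
  F[5-6] = +827.5579 N (tension)
  Rx@0 = +1334.9500 N
  Ry@0 = +1645.5117 N
  Ry@6 = -803.0217 N

1760.022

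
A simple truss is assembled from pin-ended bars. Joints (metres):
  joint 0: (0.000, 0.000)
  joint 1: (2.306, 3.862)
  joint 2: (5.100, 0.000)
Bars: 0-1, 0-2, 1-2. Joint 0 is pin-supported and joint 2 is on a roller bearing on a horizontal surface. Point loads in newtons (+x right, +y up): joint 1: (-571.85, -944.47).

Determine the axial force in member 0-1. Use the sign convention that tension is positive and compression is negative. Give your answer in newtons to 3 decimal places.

N=3 nodes, M=3 members, R=3 reactions → 2N=6, M+R=6
member 0 (0-1): L=4.4981, (cx,cy)=(0.5127,0.8586)
member 1 (0-2): L=5.1000, (cx,cy)=(1.0000,0.0000)
member 2 (1-2): L=4.7667, (cx,cy)=(0.5861,-0.8102)
solve A·x = −loads:
  F[0-1] = -1106.9989 N (compression)
  F[0-2] = -4.3318 N (compression)
  F[1-2] = +7.3903 N (tension)
  Rx@0 = +571.8500 N
  Ry@0 = +950.4576 N
  Ry@2 = -5.9876 N

-1106.999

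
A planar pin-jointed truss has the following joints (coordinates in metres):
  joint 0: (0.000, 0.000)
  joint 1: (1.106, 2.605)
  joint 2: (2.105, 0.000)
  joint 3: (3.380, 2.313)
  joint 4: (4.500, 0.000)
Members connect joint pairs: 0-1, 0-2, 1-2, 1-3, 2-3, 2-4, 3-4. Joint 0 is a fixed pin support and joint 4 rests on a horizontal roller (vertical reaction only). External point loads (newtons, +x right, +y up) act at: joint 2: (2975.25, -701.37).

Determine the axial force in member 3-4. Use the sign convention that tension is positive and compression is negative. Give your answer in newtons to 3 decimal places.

N=5 nodes, M=7 members, R=3 reactions → 2N=10, M+R=10
member 0 (0-1): L=2.8301, (cx,cy)=(0.3908,0.9205)
member 1 (0-2): L=2.1050, (cx,cy)=(1.0000,0.0000)
member 2 (1-2): L=2.7900, (cx,cy)=(0.3581,-0.9337)
member 3 (1-3): L=2.2927, (cx,cy)=(0.9919,-0.1274)
member 4 (2-3): L=2.6411, (cx,cy)=(0.4827,0.8758)
member 5 (2-4): L=2.3950, (cx,cy)=(1.0000,0.0000)
member 6 (3-4): L=2.5699, (cx,cy)=(0.4358,-0.9000)
solve A·x = −loads:
  F[0-1] = -405.5353 N (compression)
  F[0-2] = +3133.7348 N (tension)
  F[1-2] = +443.4242 N (tension)
  F[1-3] = -319.8649 N (compression)
  F[2-3] = +328.1111 N (tension)
  F[2-4] = +158.8653 N (tension)
  F[3-4] = -364.5246 N (compression)
  Rx@0 = -2975.2500 N
  Ry@0 = +373.2847 N
  Ry@4 = +328.0853 N

-364.525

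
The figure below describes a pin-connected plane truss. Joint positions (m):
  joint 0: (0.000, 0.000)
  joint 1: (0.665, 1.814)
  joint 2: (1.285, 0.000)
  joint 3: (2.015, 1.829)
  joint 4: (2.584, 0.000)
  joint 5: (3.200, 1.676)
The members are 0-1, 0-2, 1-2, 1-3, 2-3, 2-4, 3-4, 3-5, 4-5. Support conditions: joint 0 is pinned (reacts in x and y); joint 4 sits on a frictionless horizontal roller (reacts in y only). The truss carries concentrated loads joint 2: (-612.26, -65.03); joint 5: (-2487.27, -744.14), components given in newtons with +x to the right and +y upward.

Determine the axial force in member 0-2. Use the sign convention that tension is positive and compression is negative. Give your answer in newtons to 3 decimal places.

-2561.167

N=6 nodes, M=9 members, R=3 reactions → 2N=12, M+R=12
member 0 (0-1): L=1.9321, (cx,cy)=(0.3442,0.9389)
member 1 (0-2): L=1.2850, (cx,cy)=(1.0000,0.0000)
member 2 (1-2): L=1.9170, (cx,cy)=(0.3234,-0.9463)
member 3 (1-3): L=1.3501, (cx,cy)=(0.9999,0.0111)
member 4 (2-3): L=1.9693, (cx,cy)=(0.3707,0.9288)
member 5 (2-4): L=1.2990, (cx,cy)=(1.0000,0.0000)
member 6 (3-4): L=1.9155, (cx,cy)=(0.2971,-0.9549)
member 7 (3-5): L=1.1948, (cx,cy)=(0.9918,-0.1281)
member 8 (4-5): L=1.7856, (cx,cy)=(0.3450,0.9386)
solve A·x = −loads:
  F[0-1] = -1564.1261 N (compression)
  F[0-2] = -2561.1675 N (compression)
  F[1-2] = +1539.7948 N (tension)
  F[1-3] = -1036.4228 N (compression)
  F[2-3] = -1498.7896 N (compression)
  F[2-4] = -895.3246 N (compression)
  F[3-4] = +1755.6548 N (tension)
  F[3-5] = -2131.0165 N (compression)
  F[4-5] = -1083.5365 N (compression)
  Rx@0 = +3099.5300 N
  Ry@0 = +1468.5558 N
  Ry@4 = -659.3858 N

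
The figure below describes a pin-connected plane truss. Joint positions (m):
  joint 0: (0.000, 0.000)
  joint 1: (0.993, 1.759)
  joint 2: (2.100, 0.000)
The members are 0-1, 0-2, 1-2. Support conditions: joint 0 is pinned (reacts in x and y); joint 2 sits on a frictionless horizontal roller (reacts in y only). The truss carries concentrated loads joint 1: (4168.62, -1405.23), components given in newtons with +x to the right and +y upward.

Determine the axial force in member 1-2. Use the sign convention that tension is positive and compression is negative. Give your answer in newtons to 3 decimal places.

-4910.748

N=3 nodes, M=3 members, R=3 reactions → 2N=6, M+R=6
member 0 (0-1): L=2.0199, (cx,cy)=(0.4916,0.8708)
member 1 (0-2): L=2.1000, (cx,cy)=(1.0000,0.0000)
member 2 (1-2): L=2.0783, (cx,cy)=(0.5326,-0.8463)
solve A·x = −loads:
  F[0-1] = +3159.0406 N (tension)
  F[0-2] = +2615.6343 N (tension)
  F[1-2] = -4910.7480 N (compression)
  Rx@0 = -4168.6200 N
  Ry@0 = -2750.9586 N
  Ry@2 = +4156.1886 N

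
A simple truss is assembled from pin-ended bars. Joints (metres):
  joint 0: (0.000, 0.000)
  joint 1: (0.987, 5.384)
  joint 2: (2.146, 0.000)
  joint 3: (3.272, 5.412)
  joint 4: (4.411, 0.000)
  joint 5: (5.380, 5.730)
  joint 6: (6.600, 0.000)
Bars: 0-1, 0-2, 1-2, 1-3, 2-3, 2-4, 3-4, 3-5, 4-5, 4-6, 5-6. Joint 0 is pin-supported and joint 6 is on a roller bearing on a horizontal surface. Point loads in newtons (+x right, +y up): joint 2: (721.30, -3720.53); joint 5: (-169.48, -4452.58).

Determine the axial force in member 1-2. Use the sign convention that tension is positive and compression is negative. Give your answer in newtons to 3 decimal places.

3543.382

N=7 nodes, M=11 members, R=3 reactions → 2N=14, M+R=14
member 0 (0-1): L=5.4737, (cx,cy)=(0.1803,0.9836)
member 1 (0-2): L=2.1460, (cx,cy)=(1.0000,0.0000)
member 2 (1-2): L=5.5073, (cx,cy)=(0.2104,-0.9776)
member 3 (1-3): L=2.2852, (cx,cy)=(0.9999,0.0123)
member 4 (2-3): L=5.5279, (cx,cy)=(0.2037,0.9790)
member 5 (2-4): L=2.2650, (cx,cy)=(1.0000,0.0000)
member 6 (3-4): L=5.5306, (cx,cy)=(0.2059,-0.9786)
member 7 (3-5): L=2.1319, (cx,cy)=(0.9888,0.1492)
member 8 (4-5): L=5.8114, (cx,cy)=(0.1667,0.9860)
member 9 (4-6): L=2.1890, (cx,cy)=(1.0000,0.0000)
member 10 (5-6): L=5.8584, (cx,cy)=(0.2082,-0.9781)
solve A·x = −loads:
  F[0-1] = -3538.9948 N (compression)
  F[0-2] = +1189.9577 N (tension)
  F[1-2] = +3543.3817 N (tension)
  F[1-3] = -1383.9343 N (compression)
  F[2-3] = +261.9939 N (tension)
  F[2-4] = +1160.9838 N (tension)
  F[3-4] = -436.0499 N (compression)
  F[3-5] = -1254.6981 N (compression)
  F[4-5] = +432.7608 N (tension)
  F[4-6] = +999.0211 N (tension)
  F[5-6] = -4797.2981 N (compression)
  Rx@0 = -551.8200 N
  Ry@0 = +3480.9862 N
  Ry@6 = +4692.1238 N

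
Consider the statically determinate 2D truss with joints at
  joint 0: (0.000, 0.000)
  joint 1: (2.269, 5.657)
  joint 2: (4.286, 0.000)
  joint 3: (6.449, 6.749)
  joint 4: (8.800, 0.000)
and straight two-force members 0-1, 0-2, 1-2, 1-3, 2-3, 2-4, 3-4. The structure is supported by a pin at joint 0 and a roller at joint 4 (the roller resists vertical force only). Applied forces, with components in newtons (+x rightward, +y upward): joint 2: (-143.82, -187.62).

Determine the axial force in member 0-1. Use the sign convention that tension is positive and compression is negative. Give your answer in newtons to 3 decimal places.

N=5 nodes, M=7 members, R=3 reactions → 2N=10, M+R=10
member 0 (0-1): L=6.0951, (cx,cy)=(0.3723,0.9281)
member 1 (0-2): L=4.2860, (cx,cy)=(1.0000,0.0000)
member 2 (1-2): L=6.0058, (cx,cy)=(0.3358,-0.9419)
member 3 (1-3): L=4.3203, (cx,cy)=(0.9675,0.2528)
member 4 (2-3): L=7.0871, (cx,cy)=(0.3052,0.9523)
member 5 (2-4): L=4.5140, (cx,cy)=(1.0000,0.0000)
member 6 (3-4): L=7.1468, (cx,cy)=(0.3290,-0.9443)
solve A·x = −loads:
  F[0-1] = -103.6934 N (compression)
  F[0-2] = -105.2183 N (compression)
  F[1-2] = +83.6747 N (tension)
  F[1-3] = -68.9417 N (compression)
  F[2-3] = +114.2566 N (tension)
  F[2-4] = +31.8318 N (tension)
  F[3-4] = -96.7650 N (compression)
  Rx@0 = +143.8200 N
  Ry@0 = +96.2405 N
  Ry@4 = +91.3795 N

-103.693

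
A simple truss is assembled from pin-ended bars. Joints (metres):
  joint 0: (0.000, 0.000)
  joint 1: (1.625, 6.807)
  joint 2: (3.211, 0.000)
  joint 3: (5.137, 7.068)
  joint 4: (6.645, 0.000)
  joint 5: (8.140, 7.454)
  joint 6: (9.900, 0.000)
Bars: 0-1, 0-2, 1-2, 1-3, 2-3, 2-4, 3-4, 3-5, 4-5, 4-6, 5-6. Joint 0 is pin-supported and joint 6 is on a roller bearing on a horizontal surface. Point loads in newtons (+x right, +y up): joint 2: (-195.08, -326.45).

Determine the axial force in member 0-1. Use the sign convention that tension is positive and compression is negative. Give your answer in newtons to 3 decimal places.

N=7 nodes, M=11 members, R=3 reactions → 2N=14, M+R=14
member 0 (0-1): L=6.9983, (cx,cy)=(0.2322,0.9727)
member 1 (0-2): L=3.2110, (cx,cy)=(1.0000,0.0000)
member 2 (1-2): L=6.9893, (cx,cy)=(0.2269,-0.9739)
member 3 (1-3): L=3.5217, (cx,cy)=(0.9972,0.0741)
member 4 (2-3): L=7.3257, (cx,cy)=(0.2629,0.9648)
member 5 (2-4): L=3.4340, (cx,cy)=(1.0000,0.0000)
member 6 (3-4): L=7.2271, (cx,cy)=(0.2087,-0.9780)
member 7 (3-5): L=3.0277, (cx,cy)=(0.9918,0.1275)
member 8 (4-5): L=7.6024, (cx,cy)=(0.1966,0.9805)
member 9 (4-6): L=3.2550, (cx,cy)=(1.0000,0.0000)
member 10 (5-6): L=7.6590, (cx,cy)=(0.2298,-0.9732)
solve A·x = −loads:
  F[0-1] = -226.7660 N (compression)
  F[0-2] = -142.4249 N (compression)
  F[1-2] = +218.6716 N (tension)
  F[1-3] = -102.5575 N (compression)
  F[2-3] = +117.6205 N (tension)
  F[2-4] = +71.3519 N (tension)
  F[3-4] = -114.5027 N (compression)
  F[3-5] = -47.8503 N (compression)
  F[4-5] = +114.2124 N (tension)
  F[4-6] = +25.0003 N (tension)
  F[5-6] = -108.7934 N (compression)
  Rx@0 = +195.0800 N
  Ry@0 = +220.5681 N
  Ry@6 = +105.8819 N

-226.766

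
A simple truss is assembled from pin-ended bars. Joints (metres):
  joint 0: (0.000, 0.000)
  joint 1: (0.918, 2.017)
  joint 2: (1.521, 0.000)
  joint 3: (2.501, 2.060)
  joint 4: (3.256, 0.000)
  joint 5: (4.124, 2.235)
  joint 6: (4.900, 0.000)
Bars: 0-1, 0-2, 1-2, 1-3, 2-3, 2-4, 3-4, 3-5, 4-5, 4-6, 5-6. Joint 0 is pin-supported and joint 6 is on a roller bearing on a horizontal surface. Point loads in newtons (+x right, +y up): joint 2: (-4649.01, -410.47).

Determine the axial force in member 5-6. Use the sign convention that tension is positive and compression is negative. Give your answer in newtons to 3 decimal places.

N=7 nodes, M=11 members, R=3 reactions → 2N=14, M+R=14
member 0 (0-1): L=2.2161, (cx,cy)=(0.4142,0.9102)
member 1 (0-2): L=1.5210, (cx,cy)=(1.0000,0.0000)
member 2 (1-2): L=2.1052, (cx,cy)=(0.2864,-0.9581)
member 3 (1-3): L=1.5836, (cx,cy)=(0.9996,0.0272)
member 4 (2-3): L=2.2812, (cx,cy)=(0.4296,0.9030)
member 5 (2-4): L=1.7350, (cx,cy)=(1.0000,0.0000)
member 6 (3-4): L=2.1940, (cx,cy)=(0.3441,-0.9389)
member 7 (3-5): L=1.6324, (cx,cy)=(0.9942,0.1072)
member 8 (4-5): L=2.3976, (cx,cy)=(0.3620,0.9322)
member 9 (4-6): L=1.6440, (cx,cy)=(1.0000,0.0000)
member 10 (5-6): L=2.3659, (cx,cy)=(0.3280,-0.9447)
solve A·x = −loads:
  F[0-1] = -310.9948 N (compression)
  F[0-2] = -4520.1820 N (compression)
  F[1-2] = +289.4325 N (tension)
  F[1-3] = -211.8090 N (compression)
  F[2-3] = +147.4654 N (tension)
  F[2-4] = +148.3808 N (tension)
  F[3-4] = -146.9344 N (compression)
  F[3-5] = -98.3846 N (compression)
  F[4-5] = +147.9994 N (tension)
  F[4-6] = +44.2383 N (tension)
  F[5-6] = -134.8746 N (compression)
  Rx@0 = +4649.0100 N
  Ry@0 = +283.0568 N
  Ry@6 = +127.4132 N

-134.875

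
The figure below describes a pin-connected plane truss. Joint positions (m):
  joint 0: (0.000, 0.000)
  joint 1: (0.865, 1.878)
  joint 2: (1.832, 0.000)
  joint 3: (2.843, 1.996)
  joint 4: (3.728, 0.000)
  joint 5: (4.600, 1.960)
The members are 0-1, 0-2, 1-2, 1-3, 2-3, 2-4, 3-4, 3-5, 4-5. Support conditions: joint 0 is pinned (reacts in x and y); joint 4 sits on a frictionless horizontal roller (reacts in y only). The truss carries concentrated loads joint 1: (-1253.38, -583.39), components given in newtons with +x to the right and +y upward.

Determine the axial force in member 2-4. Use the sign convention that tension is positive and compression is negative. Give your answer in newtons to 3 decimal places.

-219.935

N=6 nodes, M=9 members, R=3 reactions → 2N=12, M+R=12
member 0 (0-1): L=2.0676, (cx,cy)=(0.4184,0.9083)
member 1 (0-2): L=1.8320, (cx,cy)=(1.0000,0.0000)
member 2 (1-2): L=2.1123, (cx,cy)=(0.4578,-0.8891)
member 3 (1-3): L=1.9815, (cx,cy)=(0.9982,0.0596)
member 4 (2-3): L=2.2374, (cx,cy)=(0.4519,0.8921)
member 5 (2-4): L=1.8960, (cx,cy)=(1.0000,0.0000)
member 6 (3-4): L=2.1834, (cx,cy)=(0.4053,-0.9142)
member 7 (3-5): L=1.7574, (cx,cy)=(0.9998,-0.0205)
member 8 (4-5): L=2.1452, (cx,cy)=(0.4065,0.9137)
solve A·x = −loads:
  F[0-1] = -1188.4205 N (compression)
  F[0-2] = -756.2011 N (compression)
  F[1-2] = +590.5312 N (tension)
  F[1-3] = +486.7277 N (tension)
  F[2-3] = -588.5262 N (compression)
  F[2-4] = -219.9350 N (compression)
  F[3-4] = +542.6060 N (tension)
  F[3-5] = -0.0000 N (compression)
  F[4-5] = +0.0000 N (tension)
  Rx@0 = +1253.3800 N
  Ry@0 = +1079.4241 N
  Ry@4 = -496.0341 N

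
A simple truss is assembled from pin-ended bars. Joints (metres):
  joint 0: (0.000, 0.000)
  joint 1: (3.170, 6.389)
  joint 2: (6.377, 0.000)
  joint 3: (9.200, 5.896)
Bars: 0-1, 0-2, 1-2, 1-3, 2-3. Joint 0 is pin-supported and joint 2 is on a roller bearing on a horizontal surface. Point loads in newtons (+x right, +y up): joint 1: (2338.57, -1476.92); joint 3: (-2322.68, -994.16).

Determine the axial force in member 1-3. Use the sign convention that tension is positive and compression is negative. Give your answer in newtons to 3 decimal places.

-1783.040

N=4 nodes, M=5 members, R=3 reactions → 2N=8, M+R=8
member 0 (0-1): L=7.1322, (cx,cy)=(0.4445,0.8958)
member 1 (0-2): L=6.3770, (cx,cy)=(1.0000,0.0000)
member 2 (1-2): L=7.1487, (cx,cy)=(0.4486,-0.8937)
member 3 (1-3): L=6.0501, (cx,cy)=(0.9967,-0.0815)
member 4 (2-3): L=6.5370, (cx,cy)=(0.4319,0.9019)
solve A·x = −loads:
  F[0-1] = -119.6265 N (compression)
  F[0-2] = +69.0596 N (tension)
  F[1-2] = -1370.0677 N (compression)
  F[1-3] = -1783.0404 N (compression)
  F[2-3] = -1263.3283 N (compression)
  Rx@0 = -15.8900 N
  Ry@0 = +107.1611 N
  Ry@2 = +2363.9189 N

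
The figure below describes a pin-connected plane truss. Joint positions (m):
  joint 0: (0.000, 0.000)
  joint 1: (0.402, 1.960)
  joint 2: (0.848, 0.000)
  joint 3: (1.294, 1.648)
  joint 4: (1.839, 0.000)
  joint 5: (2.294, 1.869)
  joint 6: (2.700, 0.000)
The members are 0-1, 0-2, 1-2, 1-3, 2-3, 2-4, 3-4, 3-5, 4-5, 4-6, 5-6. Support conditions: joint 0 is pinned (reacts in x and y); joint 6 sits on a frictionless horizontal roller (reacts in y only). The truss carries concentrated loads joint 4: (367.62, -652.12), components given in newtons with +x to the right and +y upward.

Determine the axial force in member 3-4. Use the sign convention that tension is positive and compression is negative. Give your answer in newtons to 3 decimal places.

N=7 nodes, M=11 members, R=3 reactions → 2N=14, M+R=14
member 0 (0-1): L=2.0008, (cx,cy)=(0.2009,0.9796)
member 1 (0-2): L=0.8480, (cx,cy)=(1.0000,0.0000)
member 2 (1-2): L=2.0101, (cx,cy)=(0.2219,-0.9751)
member 3 (1-3): L=0.9450, (cx,cy)=(0.9439,-0.3302)
member 4 (2-3): L=1.7073, (cx,cy)=(0.2612,0.9653)
member 5 (2-4): L=0.9910, (cx,cy)=(1.0000,0.0000)
member 6 (3-4): L=1.7358, (cx,cy)=(0.3140,-0.9494)
member 7 (3-5): L=1.0241, (cx,cy)=(0.9764,0.2158)
member 8 (4-5): L=1.9236, (cx,cy)=(0.2365,0.9716)
member 9 (4-6): L=0.8610, (cx,cy)=(1.0000,0.0000)
member 10 (5-6): L=1.9126, (cx,cy)=(0.2123,-0.9772)
solve A·x = −loads:
  F[0-1] = -212.2827 N (compression)
  F[0-2] = +410.2718 N (tension)
  F[1-2] = +248.3351 N (tension)
  F[1-3] = -103.5593 N (compression)
  F[2-3] = -250.8560 N (compression)
  F[2-4] = +530.9041 N (tension)
  F[3-4] = +168.6934 N (tension)
  F[3-5] = -221.4685 N (compression)
  F[4-5] = +506.3258 N (tension)
  F[4-6] = +96.4855 N (tension)
  F[5-6] = -454.5251 N (compression)
  Rx@0 = -367.6200 N
  Ry@0 = +207.9538 N
  Ry@6 = +444.1662 N

168.693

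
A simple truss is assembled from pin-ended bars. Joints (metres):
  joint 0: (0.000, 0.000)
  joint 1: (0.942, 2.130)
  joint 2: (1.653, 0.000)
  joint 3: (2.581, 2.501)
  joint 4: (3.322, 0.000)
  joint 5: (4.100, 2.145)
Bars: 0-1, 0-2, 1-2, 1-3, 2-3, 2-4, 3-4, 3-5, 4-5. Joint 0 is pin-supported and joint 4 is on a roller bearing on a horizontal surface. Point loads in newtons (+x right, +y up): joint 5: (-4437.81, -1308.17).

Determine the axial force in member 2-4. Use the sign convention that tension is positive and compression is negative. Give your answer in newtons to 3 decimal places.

N=6 nodes, M=9 members, R=3 reactions → 2N=12, M+R=12
member 0 (0-1): L=2.3290, (cx,cy)=(0.4045,0.9146)
member 1 (0-2): L=1.6530, (cx,cy)=(1.0000,0.0000)
member 2 (1-2): L=2.2455, (cx,cy)=(0.3166,-0.9485)
member 3 (1-3): L=1.6805, (cx,cy)=(0.9753,0.2208)
member 4 (2-3): L=2.6676, (cx,cy)=(0.3479,0.9375)
member 5 (2-4): L=1.6690, (cx,cy)=(1.0000,0.0000)
member 6 (3-4): L=2.6085, (cx,cy)=(0.2841,-0.9588)
member 7 (3-5): L=1.5602, (cx,cy)=(0.9736,-0.2282)
member 8 (4-5): L=2.2817, (cx,cy)=(0.3410,0.9401)
solve A·x = −loads:
  F[0-1] = -2798.2008 N (compression)
  F[0-2] = -3306.0369 N (compression)
  F[1-2] = +2257.2754 N (tension)
  F[1-3] = -1893.2050 N (compression)
  F[2-3] = -2283.7813 N (compression)
  F[2-4] = -1796.8466 N (compression)
  F[3-4] = +3561.9427 N (tension)
  F[3-5] = -3751.8013 N (compression)
  F[4-5] = -2302.2246 N (compression)
  Rx@0 = +4437.8100 N
  Ry@0 = +2559.1048 N
  Ry@4 = -1250.9348 N

-1796.847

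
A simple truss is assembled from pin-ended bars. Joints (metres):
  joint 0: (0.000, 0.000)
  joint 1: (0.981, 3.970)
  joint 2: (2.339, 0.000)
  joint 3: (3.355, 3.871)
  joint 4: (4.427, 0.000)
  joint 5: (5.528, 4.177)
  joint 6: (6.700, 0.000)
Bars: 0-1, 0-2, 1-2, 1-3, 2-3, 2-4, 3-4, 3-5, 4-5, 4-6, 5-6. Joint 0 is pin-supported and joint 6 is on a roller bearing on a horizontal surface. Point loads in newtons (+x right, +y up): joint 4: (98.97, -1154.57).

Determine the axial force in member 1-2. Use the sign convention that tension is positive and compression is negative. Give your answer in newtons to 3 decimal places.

424.292

N=7 nodes, M=11 members, R=3 reactions → 2N=14, M+R=14
member 0 (0-1): L=4.0894, (cx,cy)=(0.2399,0.9708)
member 1 (0-2): L=2.3390, (cx,cy)=(1.0000,0.0000)
member 2 (1-2): L=4.1958, (cx,cy)=(0.3237,-0.9462)
member 3 (1-3): L=2.3761, (cx,cy)=(0.9991,-0.0417)
member 4 (2-3): L=4.0021, (cx,cy)=(0.2539,0.9672)
member 5 (2-4): L=2.0880, (cx,cy)=(1.0000,0.0000)
member 6 (3-4): L=4.0167, (cx,cy)=(0.2669,-0.9637)
member 7 (3-5): L=2.1944, (cx,cy)=(0.9902,0.1394)
member 8 (4-5): L=4.3197, (cx,cy)=(0.2549,0.9670)
member 9 (4-6): L=2.2730, (cx,cy)=(1.0000,0.0000)
member 10 (5-6): L=4.3383, (cx,cy)=(0.2702,-0.9628)
solve A·x = −loads:
  F[0-1] = -403.4734 N (compression)
  F[0-2] = +195.7584 N (tension)
  F[1-2] = +424.2924 N (tension)
  F[1-3] = -234.3158 N (compression)
  F[2-3] = -415.0524 N (compression)
  F[2-4] = +438.4500 N (tension)
  F[3-4] = +343.4367 N (tension)
  F[3-5] = -435.3923 N (compression)
  F[4-5] = +851.7206 N (tension)
  F[4-6] = +214.0514 N (tension)
  F[5-6] = -792.3387 N (compression)
  Rx@0 = -98.9700 N
  Ry@0 = +391.6922 N
  Ry@6 = +762.8778 N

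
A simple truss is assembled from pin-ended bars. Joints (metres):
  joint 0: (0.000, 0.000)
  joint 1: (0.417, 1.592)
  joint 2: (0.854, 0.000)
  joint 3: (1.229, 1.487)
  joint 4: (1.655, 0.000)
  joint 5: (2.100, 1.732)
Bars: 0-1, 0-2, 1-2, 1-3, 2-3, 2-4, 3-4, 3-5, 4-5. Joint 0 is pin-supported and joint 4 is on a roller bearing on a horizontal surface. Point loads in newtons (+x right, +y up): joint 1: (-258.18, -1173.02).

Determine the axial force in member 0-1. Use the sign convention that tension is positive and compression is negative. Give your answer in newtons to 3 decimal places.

N=6 nodes, M=9 members, R=3 reactions → 2N=12, M+R=12
member 0 (0-1): L=1.6457, (cx,cy)=(0.2534,0.9674)
member 1 (0-2): L=0.8540, (cx,cy)=(1.0000,0.0000)
member 2 (1-2): L=1.6509, (cx,cy)=(0.2647,-0.9643)
member 3 (1-3): L=0.8188, (cx,cy)=(0.9917,-0.1282)
member 4 (2-3): L=1.5336, (cx,cy)=(0.2445,0.9696)
member 5 (2-4): L=0.8010, (cx,cy)=(1.0000,0.0000)
member 6 (3-4): L=1.5468, (cx,cy)=(0.2754,-0.9613)
member 7 (3-5): L=0.9048, (cx,cy)=(0.9626,0.2708)
member 8 (4-5): L=1.7883, (cx,cy)=(0.2488,0.9685)
solve A·x = −loads:
  F[0-1] = -1163.7937 N (compression)
  F[0-2] = +36.7096 N (tension)
  F[1-2] = -45.6506 N (compression)
  F[1-3] = -24.8306 N (compression)
  F[2-3] = +45.4004 N (tension)
  F[2-4] = +13.5239 N (tension)
  F[3-4] = -49.1055 N (compression)
  F[3-5] = +0.0000 N (tension)
  F[4-5] = -0.0000 N (compression)
  Rx@0 = +258.1800 N
  Ry@0 = +1125.8135 N
  Ry@4 = +47.2065 N

-1163.794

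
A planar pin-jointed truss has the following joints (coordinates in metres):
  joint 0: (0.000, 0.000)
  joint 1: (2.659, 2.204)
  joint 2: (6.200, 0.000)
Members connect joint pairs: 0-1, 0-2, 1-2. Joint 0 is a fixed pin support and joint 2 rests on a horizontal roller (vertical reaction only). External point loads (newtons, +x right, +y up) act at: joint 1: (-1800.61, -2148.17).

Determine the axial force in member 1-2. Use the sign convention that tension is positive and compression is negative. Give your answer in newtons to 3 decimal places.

-532.148

N=3 nodes, M=3 members, R=3 reactions → 2N=6, M+R=6
member 0 (0-1): L=3.4537, (cx,cy)=(0.7699,0.6382)
member 1 (0-2): L=6.2000, (cx,cy)=(1.0000,0.0000)
member 2 (1-2): L=4.1709, (cx,cy)=(0.8490,-0.5284)
solve A·x = −loads:
  F[0-1] = -2925.5512 N (compression)
  F[0-2] = +451.7827 N (tension)
  F[1-2] = -532.1475 N (compression)
  Rx@0 = +1800.6100 N
  Ry@0 = +1866.9701 N
  Ry@2 = +281.1999 N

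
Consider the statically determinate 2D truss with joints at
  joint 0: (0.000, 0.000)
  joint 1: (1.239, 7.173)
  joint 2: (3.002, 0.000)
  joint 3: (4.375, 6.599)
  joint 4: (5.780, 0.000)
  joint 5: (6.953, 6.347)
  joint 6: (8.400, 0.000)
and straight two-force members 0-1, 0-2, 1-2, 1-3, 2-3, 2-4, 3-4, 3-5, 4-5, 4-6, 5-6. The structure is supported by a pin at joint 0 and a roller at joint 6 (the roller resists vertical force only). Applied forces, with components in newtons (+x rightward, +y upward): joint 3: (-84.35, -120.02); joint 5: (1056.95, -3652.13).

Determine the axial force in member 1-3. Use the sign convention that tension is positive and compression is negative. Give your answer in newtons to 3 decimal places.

20.373

N=7 nodes, M=11 members, R=3 reactions → 2N=14, M+R=14
member 0 (0-1): L=7.2792, (cx,cy)=(0.1702,0.9854)
member 1 (0-2): L=3.0020, (cx,cy)=(1.0000,0.0000)
member 2 (1-2): L=7.3865, (cx,cy)=(0.2387,-0.9711)
member 3 (1-3): L=3.1881, (cx,cy)=(0.9837,-0.1800)
member 4 (2-3): L=6.7403, (cx,cy)=(0.2037,0.9790)
member 5 (2-4): L=2.7780, (cx,cy)=(1.0000,0.0000)
member 6 (3-4): L=6.7469, (cx,cy)=(0.2082,-0.9781)
member 7 (3-5): L=2.5903, (cx,cy)=(0.9953,-0.0973)
member 8 (4-5): L=6.4545, (cx,cy)=(0.1817,0.9833)
member 9 (4-6): L=2.6200, (cx,cy)=(1.0000,0.0000)
member 10 (5-6): L=6.5099, (cx,cy)=(0.2223,-0.9750)
solve A·x = −loads:
  F[0-1] = +46.4061 N (tension)
  F[0-2] = +964.7012 N (tension)
  F[1-2] = -50.8671 N (compression)
  F[1-3] = +20.3727 N (tension)
  F[2-3] = +50.4548 N (tension)
  F[2-4] = +942.2826 N (tension)
  F[3-4] = -184.7696 N (compression)
  F[3-5] = +153.8743 N (tension)
  F[4-5] = +183.7792 N (tension)
  F[4-6] = +870.4066 N (tension)
  F[5-6] = -3915.8406 N (compression)
  Rx@0 = -972.6000 N
  Ry@0 = -45.7290 N
  Ry@6 = +3817.8790 N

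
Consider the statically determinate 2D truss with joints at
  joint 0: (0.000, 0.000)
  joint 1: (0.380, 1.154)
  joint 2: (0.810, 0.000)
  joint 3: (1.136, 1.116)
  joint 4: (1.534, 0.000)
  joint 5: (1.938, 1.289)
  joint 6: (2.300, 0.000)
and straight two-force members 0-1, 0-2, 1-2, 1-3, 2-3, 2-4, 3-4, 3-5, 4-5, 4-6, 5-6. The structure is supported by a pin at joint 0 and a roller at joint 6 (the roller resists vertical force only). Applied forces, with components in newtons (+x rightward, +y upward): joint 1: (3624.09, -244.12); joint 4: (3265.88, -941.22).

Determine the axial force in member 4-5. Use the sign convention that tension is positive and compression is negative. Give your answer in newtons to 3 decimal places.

N=7 nodes, M=11 members, R=3 reactions → 2N=14, M+R=14
member 0 (0-1): L=1.2150, (cx,cy)=(0.3128,0.9498)
member 1 (0-2): L=0.8100, (cx,cy)=(1.0000,0.0000)
member 2 (1-2): L=1.2315, (cx,cy)=(0.3492,-0.9371)
member 3 (1-3): L=0.7570, (cx,cy)=(0.9987,-0.0502)
member 4 (2-3): L=1.1626, (cx,cy)=(0.2804,0.9599)
member 5 (2-4): L=0.7240, (cx,cy)=(1.0000,0.0000)
member 6 (3-4): L=1.1848, (cx,cy)=(0.3359,-0.9419)
member 7 (3-5): L=0.8204, (cx,cy)=(0.9775,0.2109)
member 8 (4-5): L=1.3508, (cx,cy)=(0.2991,0.9542)
member 9 (4-6): L=0.7660, (cx,cy)=(1.0000,0.0000)
member 10 (5-6): L=1.3389, (cx,cy)=(0.2704,-0.9628)
solve A·x = −loads:
  F[0-1] = +1369.8182 N (tension)
  F[0-2] = +6461.5337 N (tension)
  F[1-2] = -1505.7850 N (compression)
  F[1-3] = -2673.2570 N (compression)
  F[2-3] = +1469.9822 N (tension)
  F[2-4] = +5523.5888 N (tension)
  F[3-4] = -2003.4683 N (compression)
  F[3-5] = -1621.1768 N (compression)
  F[4-5] = +2963.9372 N (tension)
  F[4-6] = +698.2846 N (tension)
  F[5-6] = -2582.6252 N (compression)
  Rx@0 = -6889.9700 N
  Ry@0 = -1301.0935 N
  Ry@6 = +2486.4335 N

2963.937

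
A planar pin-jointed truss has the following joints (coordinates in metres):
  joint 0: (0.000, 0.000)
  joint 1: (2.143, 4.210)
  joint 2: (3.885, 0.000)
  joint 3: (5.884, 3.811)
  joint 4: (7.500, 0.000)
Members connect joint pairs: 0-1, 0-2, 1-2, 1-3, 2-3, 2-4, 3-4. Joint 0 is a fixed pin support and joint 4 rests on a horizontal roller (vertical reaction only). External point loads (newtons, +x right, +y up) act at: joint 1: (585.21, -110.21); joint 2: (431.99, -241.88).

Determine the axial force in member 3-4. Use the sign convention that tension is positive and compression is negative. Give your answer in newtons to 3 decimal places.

N=5 nodes, M=7 members, R=3 reactions → 2N=10, M+R=10
member 0 (0-1): L=4.7240, (cx,cy)=(0.4536,0.8912)
member 1 (0-2): L=3.8850, (cx,cy)=(1.0000,0.0000)
member 2 (1-2): L=4.5562, (cx,cy)=(0.3823,-0.9240)
member 3 (1-3): L=3.7622, (cx,cy)=(0.9944,-0.1061)
member 4 (2-3): L=4.3035, (cx,cy)=(0.4645,0.8856)
member 5 (2-4): L=3.6150, (cx,cy)=(1.0000,0.0000)
member 6 (3-4): L=4.1395, (cx,cy)=(0.3904,-0.9207)
solve A·x = −loads:
  F[0-1] = +149.4551 N (tension)
  F[0-2] = +949.4016 N (tension)
  F[1-2] = -213.0979 N (compression)
  F[1-3] = -438.4085 N (compression)
  F[2-3] = +495.4870 N (tension)
  F[2-4] = +205.7771 N (tension)
  F[3-4] = -527.1083 N (compression)
  Rx@0 = -1017.2000 N
  Ry@0 = -133.1924 N
  Ry@4 = +485.2824 N

-527.108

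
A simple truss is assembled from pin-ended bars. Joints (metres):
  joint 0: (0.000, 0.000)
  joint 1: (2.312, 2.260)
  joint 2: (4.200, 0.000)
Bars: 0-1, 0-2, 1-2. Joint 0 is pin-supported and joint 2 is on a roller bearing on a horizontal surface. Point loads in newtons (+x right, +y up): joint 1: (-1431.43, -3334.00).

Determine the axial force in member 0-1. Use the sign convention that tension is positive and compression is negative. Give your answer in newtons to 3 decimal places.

-3245.916

N=3 nodes, M=3 members, R=3 reactions → 2N=6, M+R=6
member 0 (0-1): L=3.2331, (cx,cy)=(0.7151,0.6990)
member 1 (0-2): L=4.2000, (cx,cy)=(1.0000,0.0000)
member 2 (1-2): L=2.9449, (cx,cy)=(0.6411,-0.7674)
solve A·x = −loads:
  F[0-1] = -3245.9165 N (compression)
  F[0-2] = +889.7342 N (tension)
  F[1-2] = -1387.7829 N (compression)
  Rx@0 = +1431.4300 N
  Ry@0 = +2268.9580 N
  Ry@2 = +1065.0420 N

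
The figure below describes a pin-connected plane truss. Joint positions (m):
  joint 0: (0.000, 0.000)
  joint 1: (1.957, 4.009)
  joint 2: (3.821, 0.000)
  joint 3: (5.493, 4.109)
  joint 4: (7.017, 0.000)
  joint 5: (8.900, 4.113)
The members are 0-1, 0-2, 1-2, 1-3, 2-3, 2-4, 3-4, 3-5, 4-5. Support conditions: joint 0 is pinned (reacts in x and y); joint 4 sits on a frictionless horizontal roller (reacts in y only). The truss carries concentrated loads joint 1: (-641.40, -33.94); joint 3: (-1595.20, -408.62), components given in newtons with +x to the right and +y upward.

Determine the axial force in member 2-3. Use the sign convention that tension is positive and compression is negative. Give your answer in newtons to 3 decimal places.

-1468.903

N=6 nodes, M=9 members, R=3 reactions → 2N=12, M+R=12
member 0 (0-1): L=4.4612, (cx,cy)=(0.4387,0.8986)
member 1 (0-2): L=3.8210, (cx,cy)=(1.0000,0.0000)
member 2 (1-2): L=4.4212, (cx,cy)=(0.4216,-0.9068)
member 3 (1-3): L=3.5374, (cx,cy)=(0.9996,0.0283)
member 4 (2-3): L=4.4362, (cx,cy)=(0.3769,0.9263)
member 5 (2-4): L=3.1960, (cx,cy)=(1.0000,0.0000)
member 6 (3-4): L=4.3825, (cx,cy)=(0.3477,-0.9376)
member 7 (3-5): L=3.4070, (cx,cy)=(1.0000,0.0012)
member 8 (4-5): L=4.5235, (cx,cy)=(0.4163,0.9092)
solve A·x = −loads:
  F[0-1] = -1573.2387 N (compression)
  F[0-2] = -1546.4590 N (compression)
  F[1-2] = +1500.4511 N (tension)
  F[1-3] = -681.6181 N (compression)
  F[2-3] = -1468.9028 N (compression)
  F[2-4] = -360.2204 N (compression)
  F[3-4] = +1035.8740 N (tension)
  F[3-5] = +0.0000 N (tension)
  F[4-5] = +0.0000 N (tension)
  Rx@0 = +2236.6000 N
  Ry@0 = +1413.7841 N
  Ry@4 = -971.2241 N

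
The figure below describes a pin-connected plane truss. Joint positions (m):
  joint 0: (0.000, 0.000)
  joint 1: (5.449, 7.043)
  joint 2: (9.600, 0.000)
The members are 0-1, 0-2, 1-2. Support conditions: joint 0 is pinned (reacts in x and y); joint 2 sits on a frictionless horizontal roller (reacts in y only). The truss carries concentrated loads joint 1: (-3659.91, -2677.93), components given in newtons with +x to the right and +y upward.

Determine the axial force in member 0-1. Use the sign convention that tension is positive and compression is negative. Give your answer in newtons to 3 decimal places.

N=3 nodes, M=3 members, R=3 reactions → 2N=6, M+R=6
member 0 (0-1): L=8.9048, (cx,cy)=(0.6119,0.7909)
member 1 (0-2): L=9.6000, (cx,cy)=(1.0000,0.0000)
member 2 (1-2): L=8.1752, (cx,cy)=(0.5078,-0.8615)
solve A·x = −loads:
  F[0-1] = -4858.8918 N (compression)
  F[0-2] = -686.6705 N (compression)
  F[1-2] = +1352.3729 N (tension)
  Rx@0 = +3659.9100 N
  Ry@0 = +3843.0035 N
  Ry@2 = -1165.0735 N

-4858.892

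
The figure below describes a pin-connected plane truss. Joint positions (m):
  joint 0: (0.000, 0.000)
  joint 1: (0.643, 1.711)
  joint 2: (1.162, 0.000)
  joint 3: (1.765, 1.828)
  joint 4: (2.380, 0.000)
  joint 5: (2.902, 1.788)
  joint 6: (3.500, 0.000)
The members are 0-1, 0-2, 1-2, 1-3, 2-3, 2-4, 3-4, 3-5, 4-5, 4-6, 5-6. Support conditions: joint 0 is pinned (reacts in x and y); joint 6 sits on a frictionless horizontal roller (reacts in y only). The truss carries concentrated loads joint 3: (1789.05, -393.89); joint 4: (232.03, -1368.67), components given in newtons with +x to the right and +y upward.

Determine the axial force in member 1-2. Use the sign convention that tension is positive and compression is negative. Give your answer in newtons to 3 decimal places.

N=7 nodes, M=11 members, R=3 reactions → 2N=14, M+R=14
member 0 (0-1): L=1.8278, (cx,cy)=(0.3518,0.9361)
member 1 (0-2): L=1.1620, (cx,cy)=(1.0000,0.0000)
member 2 (1-2): L=1.7880, (cx,cy)=(0.2903,-0.9569)
member 3 (1-3): L=1.1281, (cx,cy)=(0.9946,0.1037)
member 4 (2-3): L=1.9249, (cx,cy)=(0.3133,0.9497)
member 5 (2-4): L=1.2180, (cx,cy)=(1.0000,0.0000)
member 6 (3-4): L=1.9287, (cx,cy)=(0.3189,-0.9478)
member 7 (3-5): L=1.1377, (cx,cy)=(0.9994,-0.0352)
member 8 (4-5): L=1.8626, (cx,cy)=(0.2802,0.9599)
member 9 (4-6): L=1.1200, (cx,cy)=(1.0000,0.0000)
member 10 (5-6): L=1.8854, (cx,cy)=(0.3172,-0.9484)
solve A·x = −loads:
  F[0-1] = +321.7283 N (tension)
  F[0-2] = +1907.9015 N (tension)
  F[1-2] = -293.1098 N (compression)
  F[1-3] = +199.3349 N (tension)
  F[2-3] = +295.3563 N (tension)
  F[2-4] = +1730.2953 N (tension)
  F[3-4] = -685.8404 N (compression)
  F[3-5] = -1280.3624 N (compression)
  F[4-5] = +2102.9793 N (tension)
  F[4-6] = +690.2164 N (tension)
  F[5-6] = -2176.0871 N (compression)
  Rx@0 = -2021.0800 N
  Ry@0 = -301.1640 N
  Ry@6 = +2063.7240 N

-293.110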